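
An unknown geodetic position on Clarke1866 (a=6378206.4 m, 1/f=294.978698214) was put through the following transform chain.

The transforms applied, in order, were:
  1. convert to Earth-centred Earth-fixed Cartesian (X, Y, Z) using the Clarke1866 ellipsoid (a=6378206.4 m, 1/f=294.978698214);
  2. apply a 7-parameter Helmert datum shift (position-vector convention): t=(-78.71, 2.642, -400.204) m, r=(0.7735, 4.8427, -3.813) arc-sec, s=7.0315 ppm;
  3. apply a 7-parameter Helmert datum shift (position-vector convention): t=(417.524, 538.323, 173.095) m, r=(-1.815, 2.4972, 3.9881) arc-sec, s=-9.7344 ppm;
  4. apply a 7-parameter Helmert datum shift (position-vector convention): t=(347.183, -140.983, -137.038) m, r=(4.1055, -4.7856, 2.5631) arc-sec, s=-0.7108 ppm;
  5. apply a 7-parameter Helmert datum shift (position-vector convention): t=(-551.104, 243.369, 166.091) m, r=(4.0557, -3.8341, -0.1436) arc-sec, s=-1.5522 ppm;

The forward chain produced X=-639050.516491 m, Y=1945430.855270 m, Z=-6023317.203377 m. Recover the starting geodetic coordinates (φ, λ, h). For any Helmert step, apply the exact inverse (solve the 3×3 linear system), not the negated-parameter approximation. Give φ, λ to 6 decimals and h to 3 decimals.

start: X=-639050.5165, Y=1945430.8553, Z=-6023317.2034 m
→ Helmert⁻¹: X=-638613.7243, Y=1945071.6230, Z=-6023519.0185
→ Helmert⁻¹: X=-639076.9418, Y=1945102.0399, Z=-6023410.1499
→ Helmert⁻¹: X=-639390.1647, Y=1944648.0129, Z=-6023632.5107
→ Helmert⁻¹: X=-639201.4938, Y=1944597.2938, Z=-6023212.2542
→ geod (Bowring, a=6378206.400): φ=-71.34811600°, λ=108.19602300°, h=2722.3080 m

φ=-71.348116°, λ=108.196023°, h=2722.308 m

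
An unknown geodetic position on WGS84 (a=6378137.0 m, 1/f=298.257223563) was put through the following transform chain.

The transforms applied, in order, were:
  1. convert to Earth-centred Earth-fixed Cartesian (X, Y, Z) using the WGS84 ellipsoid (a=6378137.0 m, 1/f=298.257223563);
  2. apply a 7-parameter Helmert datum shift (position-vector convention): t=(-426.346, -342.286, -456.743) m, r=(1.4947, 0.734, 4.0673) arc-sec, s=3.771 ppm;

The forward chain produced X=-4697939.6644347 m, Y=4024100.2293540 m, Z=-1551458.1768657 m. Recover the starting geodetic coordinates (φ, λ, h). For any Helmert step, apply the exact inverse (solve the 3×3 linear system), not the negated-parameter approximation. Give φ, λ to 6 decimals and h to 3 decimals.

φ=-14.167635°, λ=139.411669°, h=286.028 m

start: X=-4697939.6644, Y=4024100.2294, Z=-1551458.1769 m
→ Helmert⁻¹: X=-4697410.7262, Y=4024508.7270, Z=-1551041.4646
→ geod (Bowring, a=6378137.000): φ=-14.16763500°, λ=139.41166900°, h=286.0280 m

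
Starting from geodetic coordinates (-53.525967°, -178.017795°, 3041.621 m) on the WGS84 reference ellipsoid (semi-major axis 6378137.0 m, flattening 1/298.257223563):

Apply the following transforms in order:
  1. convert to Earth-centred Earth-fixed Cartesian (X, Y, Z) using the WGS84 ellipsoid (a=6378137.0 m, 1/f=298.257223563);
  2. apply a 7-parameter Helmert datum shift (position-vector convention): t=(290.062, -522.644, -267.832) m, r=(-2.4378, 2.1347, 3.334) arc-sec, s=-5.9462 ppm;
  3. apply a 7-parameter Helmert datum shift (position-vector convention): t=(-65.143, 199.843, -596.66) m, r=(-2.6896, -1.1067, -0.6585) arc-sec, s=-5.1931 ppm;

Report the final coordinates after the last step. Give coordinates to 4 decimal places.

X=-3799059.9939 m, Y=-131990.7753 m, Z=-5108787.2064 m

start: φ=-53.525967°, λ=-178.017795°, h=3041.621 m
→ ECEF (a=6378137.000, f=1/298.257223563): X=-3799303.4803, Y=-131493.1821, Z=-5108001.8286
→ Helmert 7p (PV): X=-3799041.5655, Y=-132136.8247, Z=-5108198.4134
→ Helmert 7p (PV): X=-3799059.9939, Y=-131990.7753, Z=-5108787.2064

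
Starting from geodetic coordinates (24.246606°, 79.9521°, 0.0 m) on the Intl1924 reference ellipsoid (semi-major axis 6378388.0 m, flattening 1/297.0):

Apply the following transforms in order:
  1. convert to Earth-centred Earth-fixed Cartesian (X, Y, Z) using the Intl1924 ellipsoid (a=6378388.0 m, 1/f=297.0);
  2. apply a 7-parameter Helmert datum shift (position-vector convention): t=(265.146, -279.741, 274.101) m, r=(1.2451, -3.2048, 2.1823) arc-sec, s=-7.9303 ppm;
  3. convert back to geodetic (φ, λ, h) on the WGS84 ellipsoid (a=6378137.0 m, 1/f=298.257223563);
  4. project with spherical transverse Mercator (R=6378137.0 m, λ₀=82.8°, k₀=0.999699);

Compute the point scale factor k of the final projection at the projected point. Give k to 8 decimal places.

1.00072786

start: φ=24.246606°, λ=79.952100°, h=0.000 m
→ ECEF (a=6378388.000, f=1/297.0): X=1015253.9270, Y=5729775.9877, Z=2603246.6093
→ Helmert 7p (PV): X=1015409.9535, Y=5729445.8351, Z=2603550.4270
→ geod (Bowring, a=6378137.000): φ=24.24959496°, λ=79.95002001°, h=88.8227 m
→ into tm (λ₀=82.8°): φ=24.24959496°, λ−λ₀=-2.84997999°
scale k = 1.00072786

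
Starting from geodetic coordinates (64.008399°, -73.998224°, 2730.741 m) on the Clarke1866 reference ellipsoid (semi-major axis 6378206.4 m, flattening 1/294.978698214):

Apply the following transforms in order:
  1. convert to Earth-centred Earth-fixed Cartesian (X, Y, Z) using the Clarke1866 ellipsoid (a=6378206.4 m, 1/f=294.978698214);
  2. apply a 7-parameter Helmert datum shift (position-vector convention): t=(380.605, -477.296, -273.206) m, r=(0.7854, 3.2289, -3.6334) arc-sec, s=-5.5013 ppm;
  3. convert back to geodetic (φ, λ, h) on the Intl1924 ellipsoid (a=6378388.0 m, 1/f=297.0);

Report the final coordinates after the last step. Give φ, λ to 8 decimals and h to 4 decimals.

φ=64.00129023°, λ=-73.99281340°, h=2397.2002 m

start: φ=64.008399°, λ=-73.998224°, h=2730.741 m
→ ECEF (a=6378206.400, f=1/294.978698214): X=772985.1659, Y=-2695404.3003, Z=5712387.2693
→ Helmert 7p (PV): X=773403.4607, Y=-2695902.1354, Z=5712060.2741
→ geod (Bowring, a=6378388.000): φ=64.00129023°, λ=-73.99281340°, h=2397.2002 m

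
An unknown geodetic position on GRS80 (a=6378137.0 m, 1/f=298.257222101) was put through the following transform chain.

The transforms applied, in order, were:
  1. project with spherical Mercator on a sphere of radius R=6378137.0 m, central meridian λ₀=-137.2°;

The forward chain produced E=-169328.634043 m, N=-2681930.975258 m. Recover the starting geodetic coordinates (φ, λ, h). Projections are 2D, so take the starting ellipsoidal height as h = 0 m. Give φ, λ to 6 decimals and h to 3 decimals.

start: E=-169328.6340, N=-2681930.9753 m
→ merc⁻¹: φ=-23.41209300°, λ=-138.72110500°

φ=-23.412093°, λ=-138.721105°, h=0.000 m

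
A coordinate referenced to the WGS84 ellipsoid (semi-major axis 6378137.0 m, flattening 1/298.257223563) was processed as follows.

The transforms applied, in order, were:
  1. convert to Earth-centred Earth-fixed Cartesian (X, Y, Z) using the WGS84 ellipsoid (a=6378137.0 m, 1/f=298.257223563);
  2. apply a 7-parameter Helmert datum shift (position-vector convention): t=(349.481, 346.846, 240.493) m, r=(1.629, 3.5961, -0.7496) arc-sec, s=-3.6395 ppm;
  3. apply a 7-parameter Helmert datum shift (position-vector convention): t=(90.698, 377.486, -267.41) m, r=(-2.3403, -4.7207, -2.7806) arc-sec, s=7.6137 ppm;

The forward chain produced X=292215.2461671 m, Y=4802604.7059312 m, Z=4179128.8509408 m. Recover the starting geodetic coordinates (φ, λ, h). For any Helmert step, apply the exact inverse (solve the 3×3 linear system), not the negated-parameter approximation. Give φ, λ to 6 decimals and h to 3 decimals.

φ=41.172008°, λ=86.523530°, h=3543.788 m

start: X=292215.2462, Y=4802604.7059, Z=4179128.8509 m
→ Helmert⁻¹: X=292153.2401, Y=4802147.1759, Z=4179412.2397
→ Helmert⁻¹: X=291714.5095, Y=4801851.8716, Z=4179154.1196
→ geod (Bowring, a=6378137.000): φ=41.17200800°, λ=86.52353000°, h=3543.7880 m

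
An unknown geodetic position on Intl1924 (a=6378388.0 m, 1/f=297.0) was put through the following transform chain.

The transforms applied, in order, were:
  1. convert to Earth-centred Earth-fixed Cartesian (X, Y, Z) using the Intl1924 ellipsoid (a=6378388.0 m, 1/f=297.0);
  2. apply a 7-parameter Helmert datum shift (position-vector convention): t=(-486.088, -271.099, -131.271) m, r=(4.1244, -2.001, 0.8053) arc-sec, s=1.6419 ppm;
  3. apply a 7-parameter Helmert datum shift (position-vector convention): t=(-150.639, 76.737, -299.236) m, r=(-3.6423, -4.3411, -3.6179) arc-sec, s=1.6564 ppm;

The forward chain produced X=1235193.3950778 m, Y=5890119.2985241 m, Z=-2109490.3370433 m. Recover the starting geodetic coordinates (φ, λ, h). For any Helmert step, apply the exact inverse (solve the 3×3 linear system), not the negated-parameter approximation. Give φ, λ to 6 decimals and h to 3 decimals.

start: X=1235193.3951, Y=5890119.2985, Z=-2109490.3370 m
→ Helmert⁻¹: X=1235194.2864, Y=5890091.7141, Z=-2109109.5942
→ Helmert⁻¹: X=1235680.8818, Y=5890306.1445, Z=-2109104.6285
→ geod (Bowring, a=6378388.000): φ=-19.43319400°, λ=78.15217800°, h=1348.4090 m

φ=-19.433194°, λ=78.152178°, h=1348.409 m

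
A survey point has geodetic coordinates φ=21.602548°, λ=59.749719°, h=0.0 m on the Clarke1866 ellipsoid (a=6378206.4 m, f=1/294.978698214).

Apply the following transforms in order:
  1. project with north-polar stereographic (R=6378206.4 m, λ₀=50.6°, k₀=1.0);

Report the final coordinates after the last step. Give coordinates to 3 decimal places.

start: φ=21.602548°, λ=59.749719°, h=0.000 m
→ stereo (R=6378206.4, λ₀=50.6°): E=1378473.3906, N=-8558533.9561

E=1378473.391 m, N=-8558533.956 m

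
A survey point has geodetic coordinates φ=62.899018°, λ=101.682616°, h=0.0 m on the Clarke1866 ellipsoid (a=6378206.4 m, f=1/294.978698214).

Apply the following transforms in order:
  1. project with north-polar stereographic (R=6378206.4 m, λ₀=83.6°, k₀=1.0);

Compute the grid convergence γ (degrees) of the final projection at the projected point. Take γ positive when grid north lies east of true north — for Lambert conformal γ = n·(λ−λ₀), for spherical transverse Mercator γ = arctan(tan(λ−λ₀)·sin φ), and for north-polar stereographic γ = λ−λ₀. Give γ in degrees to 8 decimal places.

18.08261600

start: φ=62.899018°, λ=101.682616°, h=0.000 m
→ into stereo (λ₀=83.6°): φ=62.89901800°, λ−λ₀=18.08261600°
convergence γ = 18.08261600°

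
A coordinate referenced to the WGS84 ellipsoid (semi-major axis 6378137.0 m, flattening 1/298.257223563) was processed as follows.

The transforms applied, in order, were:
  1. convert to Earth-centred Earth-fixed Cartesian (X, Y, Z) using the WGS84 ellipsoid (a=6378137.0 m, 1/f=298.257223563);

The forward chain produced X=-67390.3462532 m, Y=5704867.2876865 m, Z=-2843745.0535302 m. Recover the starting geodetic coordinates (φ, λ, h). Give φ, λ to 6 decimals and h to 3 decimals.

start: X=-67390.3463, Y=5704867.2877, Z=-2843745.0535 m
→ geod (Bowring, a=6378137.000): φ=-26.64754400°, λ=90.67679100°, h=846.6510 m

φ=-26.647544°, λ=90.676791°, h=846.651 m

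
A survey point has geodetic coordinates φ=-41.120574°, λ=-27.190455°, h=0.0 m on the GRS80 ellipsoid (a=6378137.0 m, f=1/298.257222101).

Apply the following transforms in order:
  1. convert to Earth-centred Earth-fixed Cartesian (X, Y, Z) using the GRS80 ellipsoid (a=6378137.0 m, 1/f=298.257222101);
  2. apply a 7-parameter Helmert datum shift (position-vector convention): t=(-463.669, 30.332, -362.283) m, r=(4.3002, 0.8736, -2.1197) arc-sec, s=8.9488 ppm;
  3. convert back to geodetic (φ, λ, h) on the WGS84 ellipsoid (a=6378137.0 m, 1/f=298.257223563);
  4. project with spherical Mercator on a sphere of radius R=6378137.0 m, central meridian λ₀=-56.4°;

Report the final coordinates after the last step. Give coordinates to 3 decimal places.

start: φ=-41.120574°, λ=-27.190455°, h=0.000 m
→ ECEF (a=6378137.000, f=1/298.257222101): X=4280056.0782, Y=-2198748.7690, Z=-4172519.7784
→ Helmert 7p (PV): X=4279590.4425, Y=-2198695.1087, Z=-4172983.3679
→ geod (Bowring, a=6378137.000): φ=-41.12631653°, λ=-27.19242039°, h=-25.5726 m
→ merc (R=6378137.0, λ₀=-56.4°): E=3251372.8896, N=-5030991.2146

E=3251372.890 m, N=-5030991.215 m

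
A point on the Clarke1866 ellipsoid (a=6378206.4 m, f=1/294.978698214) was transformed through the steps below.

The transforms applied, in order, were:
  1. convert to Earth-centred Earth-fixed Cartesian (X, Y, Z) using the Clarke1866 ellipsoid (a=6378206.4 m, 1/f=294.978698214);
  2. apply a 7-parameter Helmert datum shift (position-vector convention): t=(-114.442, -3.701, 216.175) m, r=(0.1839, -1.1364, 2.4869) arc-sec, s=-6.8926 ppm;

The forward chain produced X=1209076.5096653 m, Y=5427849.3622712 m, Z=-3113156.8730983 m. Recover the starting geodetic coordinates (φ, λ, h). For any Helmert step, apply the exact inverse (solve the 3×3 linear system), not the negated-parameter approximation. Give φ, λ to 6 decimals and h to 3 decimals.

start: X=1209076.5097, Y=5427849.3623, Z=-3113156.8731 m
→ Helmert⁻¹: X=1209247.5761, Y=5427873.1200, Z=-3113406.0091
→ geod (Bowring, a=6378206.400): φ=-29.40932400°, λ=77.44048000°, h=150.7120 m

φ=-29.409324°, λ=77.440480°, h=150.712 m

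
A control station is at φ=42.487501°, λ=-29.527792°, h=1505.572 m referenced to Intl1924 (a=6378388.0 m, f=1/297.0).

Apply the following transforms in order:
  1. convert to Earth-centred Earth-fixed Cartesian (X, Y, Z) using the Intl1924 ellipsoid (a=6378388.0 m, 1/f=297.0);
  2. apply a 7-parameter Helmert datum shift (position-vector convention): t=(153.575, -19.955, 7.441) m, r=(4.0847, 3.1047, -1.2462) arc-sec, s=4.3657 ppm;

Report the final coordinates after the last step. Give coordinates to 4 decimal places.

start: φ=42.487501°, λ=-29.527792°, h=1505.572 m
→ ECEF (a=6378388.000, f=1/297.0): X=4099920.8642, Y=-2322249.6395, Z=4286782.2134
→ Helmert 7p (PV): X=4100142.8326, Y=-2322389.3958, Z=4286700.6687

X=4100142.8326 m, Y=-2322389.3958 m, Z=4286700.6687 m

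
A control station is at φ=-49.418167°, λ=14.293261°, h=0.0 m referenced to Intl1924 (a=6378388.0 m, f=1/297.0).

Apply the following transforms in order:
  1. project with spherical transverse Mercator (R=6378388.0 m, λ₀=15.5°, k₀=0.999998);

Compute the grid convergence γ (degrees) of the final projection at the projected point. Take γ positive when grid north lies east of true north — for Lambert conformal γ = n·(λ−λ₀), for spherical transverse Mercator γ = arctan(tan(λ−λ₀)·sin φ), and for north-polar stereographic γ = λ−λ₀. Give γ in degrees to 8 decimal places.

start: φ=-49.418167°, λ=14.293261°, h=0.000 m
→ into tm (λ₀=15.5°): φ=-49.41816700°, λ−λ₀=-1.20673900°
convergence γ = 0.91654861°

0.91654861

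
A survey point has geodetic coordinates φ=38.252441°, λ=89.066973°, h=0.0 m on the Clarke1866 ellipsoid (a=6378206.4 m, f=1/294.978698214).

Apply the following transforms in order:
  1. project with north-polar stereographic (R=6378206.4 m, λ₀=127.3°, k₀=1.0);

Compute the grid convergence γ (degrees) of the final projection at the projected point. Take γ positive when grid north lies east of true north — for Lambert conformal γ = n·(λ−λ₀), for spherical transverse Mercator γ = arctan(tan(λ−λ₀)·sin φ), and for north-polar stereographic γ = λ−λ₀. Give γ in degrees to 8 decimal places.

start: φ=38.252441°, λ=89.066973°, h=0.000 m
→ into stereo (λ₀=127.3°): φ=38.25244100°, λ−λ₀=-38.23302700°
convergence γ = -38.23302700°

-38.23302700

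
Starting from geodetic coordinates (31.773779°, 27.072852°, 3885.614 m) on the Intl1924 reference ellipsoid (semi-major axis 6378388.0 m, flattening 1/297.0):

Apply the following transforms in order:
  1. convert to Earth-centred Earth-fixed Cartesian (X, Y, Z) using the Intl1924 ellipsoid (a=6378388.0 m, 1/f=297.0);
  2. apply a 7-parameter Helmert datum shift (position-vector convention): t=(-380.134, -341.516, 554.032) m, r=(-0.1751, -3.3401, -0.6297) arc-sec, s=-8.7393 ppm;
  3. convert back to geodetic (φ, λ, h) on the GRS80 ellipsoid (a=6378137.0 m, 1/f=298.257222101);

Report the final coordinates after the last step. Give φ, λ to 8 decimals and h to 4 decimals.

start: φ=31.773779°, λ=27.072852°, h=3885.614 m
→ ECEF (a=6378388.000, f=1/297.0): X=4835781.3521, Y=2471703.7335, Z=3341227.8611
→ Helmert 7p (PV): X=4835312.3976, Y=2471328.6900, Z=3341828.9013
→ geod (Bowring, a=6378137.000): φ=31.78043996°, λ=27.07158040°, h=3927.7725 m

φ=31.78043996°, λ=27.07158040°, h=3927.7725 m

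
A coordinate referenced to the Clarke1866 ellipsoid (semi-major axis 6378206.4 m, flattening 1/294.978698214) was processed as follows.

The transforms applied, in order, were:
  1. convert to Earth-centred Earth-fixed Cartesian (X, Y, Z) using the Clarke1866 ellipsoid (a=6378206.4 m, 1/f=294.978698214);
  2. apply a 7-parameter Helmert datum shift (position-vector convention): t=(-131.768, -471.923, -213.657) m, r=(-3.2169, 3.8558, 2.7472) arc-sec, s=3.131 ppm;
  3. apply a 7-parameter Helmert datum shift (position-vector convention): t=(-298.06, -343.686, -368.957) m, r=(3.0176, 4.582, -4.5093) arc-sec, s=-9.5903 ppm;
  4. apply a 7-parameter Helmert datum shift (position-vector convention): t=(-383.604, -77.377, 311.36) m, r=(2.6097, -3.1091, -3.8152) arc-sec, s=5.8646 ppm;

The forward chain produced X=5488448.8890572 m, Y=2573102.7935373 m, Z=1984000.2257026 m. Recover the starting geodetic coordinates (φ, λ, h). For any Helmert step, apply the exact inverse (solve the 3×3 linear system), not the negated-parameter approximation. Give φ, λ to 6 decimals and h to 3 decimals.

start: X=5488448.8891, Y=2573102.7935, Z=1984000.2257 m
→ Helmert⁻¹: X=5488782.6052, Y=2573291.7002, Z=1983561.9402
→ Helmert⁻¹: X=5489032.9661, Y=2573809.0939, Z=1984034.2040
→ Helmert⁻¹: X=5489144.7374, Y=2574168.8996, Z=1984384.4060
→ geod (Bowring, a=6378206.400): φ=18.23894000°, λ=25.12452400°, h=3146.0240 m

φ=18.238940°, λ=25.124524°, h=3146.024 m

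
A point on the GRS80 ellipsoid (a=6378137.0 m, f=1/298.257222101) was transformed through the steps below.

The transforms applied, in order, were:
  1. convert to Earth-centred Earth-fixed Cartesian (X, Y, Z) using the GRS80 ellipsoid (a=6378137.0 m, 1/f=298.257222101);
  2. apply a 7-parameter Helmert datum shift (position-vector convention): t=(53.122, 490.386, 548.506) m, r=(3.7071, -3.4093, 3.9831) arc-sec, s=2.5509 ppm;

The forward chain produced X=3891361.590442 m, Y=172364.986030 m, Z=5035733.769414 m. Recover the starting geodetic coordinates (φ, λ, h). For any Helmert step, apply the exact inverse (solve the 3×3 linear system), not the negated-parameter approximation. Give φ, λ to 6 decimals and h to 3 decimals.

start: X=3891361.5904, Y=172364.9860, Z=5035733.7694 m
→ Helmert⁻¹: X=3891385.0854, Y=171889.5101, Z=5035105.0102
→ geod (Bowring, a=6378137.000): φ=52.46036700°, λ=2.52921400°, h=1168.3310 m

φ=52.460367°, λ=2.529214°, h=1168.331 m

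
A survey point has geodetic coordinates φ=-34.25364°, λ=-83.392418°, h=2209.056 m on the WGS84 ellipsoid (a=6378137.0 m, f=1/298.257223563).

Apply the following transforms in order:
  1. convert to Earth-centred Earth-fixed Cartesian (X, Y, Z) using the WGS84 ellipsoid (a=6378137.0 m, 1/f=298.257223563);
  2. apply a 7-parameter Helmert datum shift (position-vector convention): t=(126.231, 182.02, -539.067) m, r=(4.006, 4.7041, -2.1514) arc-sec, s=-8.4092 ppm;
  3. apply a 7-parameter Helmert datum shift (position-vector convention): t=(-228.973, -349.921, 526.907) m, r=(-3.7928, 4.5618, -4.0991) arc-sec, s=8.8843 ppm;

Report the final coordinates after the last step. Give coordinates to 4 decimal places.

X=607059.8591 m, Y=-5244417.4259 m, Z=-3571026.5417 m

start: φ=-34.253640°, λ=-83.392418°, h=2209.056 m
→ ECEF (a=6378137.000, f=1/298.257223563): X=607481.6554, Y=-5244232.3059, Z=-3570979.9663
→ Helmert 7p (PV): X=607466.6401, Y=-5243943.1686, Z=-3571604.7091
→ Helmert 7p (PV): X=607059.8591, Y=-5244417.4259, Z=-3571026.5417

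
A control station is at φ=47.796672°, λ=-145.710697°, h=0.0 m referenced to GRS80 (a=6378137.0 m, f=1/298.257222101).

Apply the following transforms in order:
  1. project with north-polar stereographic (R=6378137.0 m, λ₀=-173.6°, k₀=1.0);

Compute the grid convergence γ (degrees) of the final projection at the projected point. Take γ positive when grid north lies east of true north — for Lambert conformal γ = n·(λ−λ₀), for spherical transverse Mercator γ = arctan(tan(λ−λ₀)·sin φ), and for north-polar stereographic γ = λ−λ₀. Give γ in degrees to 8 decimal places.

start: φ=47.796672°, λ=-145.710697°, h=0.000 m
→ into stereo (λ₀=-173.6°): φ=47.79667200°, λ−λ₀=27.88930300°
convergence γ = 27.88930300°

27.88930300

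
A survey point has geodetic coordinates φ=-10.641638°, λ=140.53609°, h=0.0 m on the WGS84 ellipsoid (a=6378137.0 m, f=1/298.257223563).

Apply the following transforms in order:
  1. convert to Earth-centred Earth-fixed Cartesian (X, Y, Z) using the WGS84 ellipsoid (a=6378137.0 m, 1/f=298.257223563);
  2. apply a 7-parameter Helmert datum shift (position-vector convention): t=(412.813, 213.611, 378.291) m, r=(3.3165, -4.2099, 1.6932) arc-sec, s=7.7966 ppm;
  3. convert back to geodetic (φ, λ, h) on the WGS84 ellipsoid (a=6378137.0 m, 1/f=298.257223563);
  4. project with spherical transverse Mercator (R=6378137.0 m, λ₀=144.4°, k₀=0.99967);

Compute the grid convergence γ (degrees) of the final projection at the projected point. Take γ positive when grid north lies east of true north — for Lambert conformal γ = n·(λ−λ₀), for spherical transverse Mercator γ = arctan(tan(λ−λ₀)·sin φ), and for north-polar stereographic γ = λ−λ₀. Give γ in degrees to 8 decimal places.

0.71508357

start: φ=-10.641638°, λ=140.536090°, h=0.000 m
→ ECEF (a=6378137.000, f=1/298.257223563): X=-4839946.9964, Y=3984626.8025, Z=-1170071.4014
→ Helmert 7p (PV): X=-4839580.7465, Y=3984850.5628, Z=-1169736.9492
→ geod (Bowring, a=6378137.000): φ=-10.63890087°, λ=140.53238361°, h=-199.8586 m
→ into tm (λ₀=144.4°): φ=-10.63890087°, λ−λ₀=-3.86761639°
convergence γ = 0.71508357°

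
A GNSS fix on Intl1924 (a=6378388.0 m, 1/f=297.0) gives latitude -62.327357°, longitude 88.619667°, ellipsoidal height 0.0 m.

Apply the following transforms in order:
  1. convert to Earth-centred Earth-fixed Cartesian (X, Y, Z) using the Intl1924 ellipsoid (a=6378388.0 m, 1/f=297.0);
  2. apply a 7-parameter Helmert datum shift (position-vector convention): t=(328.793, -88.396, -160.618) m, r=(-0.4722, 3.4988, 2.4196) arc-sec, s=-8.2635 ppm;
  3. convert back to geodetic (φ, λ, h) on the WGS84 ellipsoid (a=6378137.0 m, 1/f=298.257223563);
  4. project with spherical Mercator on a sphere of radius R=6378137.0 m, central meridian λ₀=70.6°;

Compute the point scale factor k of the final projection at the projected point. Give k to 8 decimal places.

start: φ=-62.327357°, λ=88.619667°, h=0.000 m
→ ECEF (a=6378388.000, f=1/297.0): X=71546.4925, Y=2969224.7869, Z=-5625674.9120
→ Helmert 7p (PV): X=71744.4383, Y=2969099.8152, Z=-5625797.0532
→ geod (Bowring, a=6378137.000): φ=-62.32814511°, λ=88.61579132°, h=231.7566 m
→ into merc (λ₀=70.6°): φ=-62.32814511°, λ−λ₀=18.01579132°
scale k = 2.15328336

2.15328336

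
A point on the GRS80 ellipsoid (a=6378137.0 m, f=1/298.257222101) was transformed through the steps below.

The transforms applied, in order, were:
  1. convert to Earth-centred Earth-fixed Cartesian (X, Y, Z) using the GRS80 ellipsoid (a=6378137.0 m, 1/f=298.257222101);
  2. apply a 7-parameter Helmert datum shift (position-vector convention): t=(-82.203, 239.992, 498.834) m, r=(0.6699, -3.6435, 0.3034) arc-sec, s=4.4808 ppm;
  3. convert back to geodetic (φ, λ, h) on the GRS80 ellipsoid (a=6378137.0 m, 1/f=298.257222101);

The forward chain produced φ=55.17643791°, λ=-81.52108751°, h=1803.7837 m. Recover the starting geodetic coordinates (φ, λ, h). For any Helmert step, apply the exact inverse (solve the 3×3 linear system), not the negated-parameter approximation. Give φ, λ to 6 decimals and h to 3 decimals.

start: φ=55.176438°, λ=-81.521088°, h=1803.784 m
→ ECEF (a=6378137.000, f=1/298.257222101): X=538399.2993, Y=-3611606.1325, Z=5214105.6591
→ Helmert⁻¹: X=538565.8706, Y=-3611813.8003, Z=5213585.6811
→ geod (Bowring, a=6378137.000): φ=55.17207600°, λ=-81.51898300°, h=1508.2640 m

φ=55.172076°, λ=-81.518983°, h=1508.264 m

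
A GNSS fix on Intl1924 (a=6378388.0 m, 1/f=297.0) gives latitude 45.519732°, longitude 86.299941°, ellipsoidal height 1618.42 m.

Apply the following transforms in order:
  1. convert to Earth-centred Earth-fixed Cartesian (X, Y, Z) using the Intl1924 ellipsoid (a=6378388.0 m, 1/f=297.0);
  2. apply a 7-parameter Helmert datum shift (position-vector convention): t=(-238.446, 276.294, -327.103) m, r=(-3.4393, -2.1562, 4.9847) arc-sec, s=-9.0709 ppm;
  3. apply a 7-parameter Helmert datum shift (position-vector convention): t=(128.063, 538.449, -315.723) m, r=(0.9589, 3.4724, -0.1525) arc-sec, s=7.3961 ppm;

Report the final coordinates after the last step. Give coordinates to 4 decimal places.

X=288787.5014 m, Y=4469439.7460 m, Z=4528536.7514 m

start: φ=45.519732°, λ=86.299941°, h=1618.420 m
→ ECEF (a=6378388.000, f=1/297.0): X=288974.1608, Y=4468571.2478, Z=4529242.7372
→ Helmert 7p (PV): X=288577.7585, Y=4468889.5120, Z=4528803.0616
→ Helmert 7p (PV): X=288787.5014, Y=4469439.7460, Z=4528536.7514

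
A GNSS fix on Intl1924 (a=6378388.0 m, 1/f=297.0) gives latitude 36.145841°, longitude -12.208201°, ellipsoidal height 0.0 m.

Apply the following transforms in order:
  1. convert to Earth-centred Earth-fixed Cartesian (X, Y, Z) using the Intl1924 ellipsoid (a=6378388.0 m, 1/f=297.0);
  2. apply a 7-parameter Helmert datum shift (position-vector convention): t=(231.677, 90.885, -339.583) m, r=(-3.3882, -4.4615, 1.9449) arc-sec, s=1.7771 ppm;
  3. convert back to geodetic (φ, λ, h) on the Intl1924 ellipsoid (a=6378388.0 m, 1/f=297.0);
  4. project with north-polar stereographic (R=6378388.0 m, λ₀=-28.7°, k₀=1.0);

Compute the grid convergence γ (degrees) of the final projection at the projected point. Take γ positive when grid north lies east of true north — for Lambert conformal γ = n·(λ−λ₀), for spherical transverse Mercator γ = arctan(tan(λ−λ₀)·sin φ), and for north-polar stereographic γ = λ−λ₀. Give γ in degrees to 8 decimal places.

start: φ=36.145841°, λ=-12.208201°, h=0.000 m
→ ECEF (a=6378388.000, f=1/297.0): X=5040083.1532, Y=-1090459.7049, Z=3741330.6569
→ Helmert 7p (PV): X=5040253.1440, Y=-1090261.7771, Z=3741124.6520
→ geod (Bowring, a=6378388.000): φ=36.14368113°, λ=-12.20565222°, h=-21.1338 m
→ into stereo (λ₀=-28.7°): φ=36.14368113°, λ−λ₀=16.49434778°
convergence γ = 16.49434778°

16.49434778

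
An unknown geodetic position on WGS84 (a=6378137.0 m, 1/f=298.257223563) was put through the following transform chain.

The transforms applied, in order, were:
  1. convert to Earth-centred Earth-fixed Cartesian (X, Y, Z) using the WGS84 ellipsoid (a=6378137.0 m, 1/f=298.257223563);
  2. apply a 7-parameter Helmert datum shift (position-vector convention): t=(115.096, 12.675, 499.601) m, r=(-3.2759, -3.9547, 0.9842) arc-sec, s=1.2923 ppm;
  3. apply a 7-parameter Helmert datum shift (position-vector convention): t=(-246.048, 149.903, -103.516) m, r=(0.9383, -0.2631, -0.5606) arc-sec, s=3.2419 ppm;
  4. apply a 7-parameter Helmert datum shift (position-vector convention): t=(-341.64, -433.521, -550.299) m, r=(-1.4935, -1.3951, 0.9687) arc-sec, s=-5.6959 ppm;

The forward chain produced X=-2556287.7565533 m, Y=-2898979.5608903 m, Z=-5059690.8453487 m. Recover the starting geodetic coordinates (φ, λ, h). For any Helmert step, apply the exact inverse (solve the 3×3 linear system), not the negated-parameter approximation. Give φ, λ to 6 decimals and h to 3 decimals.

φ=-52.812096°, λ=-131.405728°, h=2002.222 m

start: X=-2556287.7566, Y=-2898979.5609, Z=-5059690.8453 m
→ Helmert⁻¹: X=-2556008.5060, Y=-2898513.9139, Z=-5059173.0622
→ Helmert⁻¹: X=-2555752.7473, Y=-2898684.3795, Z=-5059036.6992
→ Helmert⁻¹: X=-2555975.3771, Y=-2898600.7571, Z=-5059526.7918
→ geod (Bowring, a=6378137.000): φ=-52.81209600°, λ=-131.40572800°, h=2002.2220 m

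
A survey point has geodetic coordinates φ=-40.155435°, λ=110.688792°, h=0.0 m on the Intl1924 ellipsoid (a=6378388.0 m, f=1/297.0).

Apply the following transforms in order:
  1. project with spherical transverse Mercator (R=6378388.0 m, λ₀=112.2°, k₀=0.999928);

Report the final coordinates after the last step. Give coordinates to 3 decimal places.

E=-128573.770 m, N=-4471030.199 m

start: φ=-40.155435°, λ=110.688792°, h=0.000 m
→ tm (R=6378388.0, λ₀=112.2°): E=-128573.7696, N=-4471030.1995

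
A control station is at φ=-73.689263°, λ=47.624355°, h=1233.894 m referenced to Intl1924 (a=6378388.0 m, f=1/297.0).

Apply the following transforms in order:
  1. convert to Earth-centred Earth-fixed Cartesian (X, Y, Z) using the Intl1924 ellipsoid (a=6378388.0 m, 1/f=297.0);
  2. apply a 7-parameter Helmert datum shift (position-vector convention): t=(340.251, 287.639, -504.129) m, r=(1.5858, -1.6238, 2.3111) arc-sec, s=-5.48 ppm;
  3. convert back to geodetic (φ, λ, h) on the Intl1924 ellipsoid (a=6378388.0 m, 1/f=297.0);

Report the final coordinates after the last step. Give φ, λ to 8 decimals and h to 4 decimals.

start: φ=-73.689263°, λ=47.624355°, h=1233.894 m
→ ECEF (a=6378388.000, f=1/297.0): X=1211337.2920, Y=1327716.5887, Z=-6100619.6674
→ Helmert 7p (PV): X=1211704.0548, Y=1328057.4266, Z=-6101070.6212
→ geod (Bowring, a=6378388.000): φ=-73.68610779°, λ=47.62304122°, h=1806.8463 m

φ=-73.68610779°, λ=47.62304122°, h=1806.8463 m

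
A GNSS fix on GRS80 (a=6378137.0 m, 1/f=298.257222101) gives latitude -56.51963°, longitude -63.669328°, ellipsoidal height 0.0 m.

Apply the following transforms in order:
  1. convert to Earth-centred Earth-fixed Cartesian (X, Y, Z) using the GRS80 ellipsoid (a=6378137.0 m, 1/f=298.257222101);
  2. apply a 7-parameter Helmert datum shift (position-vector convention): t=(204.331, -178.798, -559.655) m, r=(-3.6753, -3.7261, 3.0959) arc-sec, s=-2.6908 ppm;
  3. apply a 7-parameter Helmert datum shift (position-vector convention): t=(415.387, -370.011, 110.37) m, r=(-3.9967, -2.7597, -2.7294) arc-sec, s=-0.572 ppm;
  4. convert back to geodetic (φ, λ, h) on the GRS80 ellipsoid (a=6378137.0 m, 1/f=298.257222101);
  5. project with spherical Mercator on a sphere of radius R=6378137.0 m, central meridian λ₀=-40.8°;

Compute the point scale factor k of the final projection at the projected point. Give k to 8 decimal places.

1.81244205

start: φ=-56.519630°, λ=-63.669328°, h=0.000 m
→ ECEF (a=6378137.000, f=1/298.257222101): X=1564284.3787, Y=-3160827.8605, Z=-5296578.6207
→ Helmert 7p (PV): X=1564627.6229, Y=-3161069.0506, Z=-5297039.4449
→ Helmert 7p (PV): X=1565071.1573, Y=-3161560.5957, Z=-5296843.8606
→ geod (Bowring, a=6378137.000): φ=-56.51341154°, λ=-63.66315388°, h=776.0688 m
→ into merc (λ₀=-40.8°): φ=-56.51341154°, λ−λ₀=-22.86315388°
scale k = 1.81244205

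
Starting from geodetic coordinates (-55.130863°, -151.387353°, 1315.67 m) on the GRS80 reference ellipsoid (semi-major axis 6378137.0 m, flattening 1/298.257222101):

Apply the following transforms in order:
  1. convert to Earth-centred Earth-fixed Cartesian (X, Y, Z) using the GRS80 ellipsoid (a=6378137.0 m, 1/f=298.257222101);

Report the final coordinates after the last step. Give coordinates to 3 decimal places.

start: φ=-55.130863°, λ=-151.387353°, h=1315.670 m
→ ECEF (a=6378137.000, f=1/298.257222101): X=-3208994.8642, Y=-1750519.7939, Z=-5210805.3693

X=-3208994.864 m, Y=-1750519.794 m, Z=-5210805.369 m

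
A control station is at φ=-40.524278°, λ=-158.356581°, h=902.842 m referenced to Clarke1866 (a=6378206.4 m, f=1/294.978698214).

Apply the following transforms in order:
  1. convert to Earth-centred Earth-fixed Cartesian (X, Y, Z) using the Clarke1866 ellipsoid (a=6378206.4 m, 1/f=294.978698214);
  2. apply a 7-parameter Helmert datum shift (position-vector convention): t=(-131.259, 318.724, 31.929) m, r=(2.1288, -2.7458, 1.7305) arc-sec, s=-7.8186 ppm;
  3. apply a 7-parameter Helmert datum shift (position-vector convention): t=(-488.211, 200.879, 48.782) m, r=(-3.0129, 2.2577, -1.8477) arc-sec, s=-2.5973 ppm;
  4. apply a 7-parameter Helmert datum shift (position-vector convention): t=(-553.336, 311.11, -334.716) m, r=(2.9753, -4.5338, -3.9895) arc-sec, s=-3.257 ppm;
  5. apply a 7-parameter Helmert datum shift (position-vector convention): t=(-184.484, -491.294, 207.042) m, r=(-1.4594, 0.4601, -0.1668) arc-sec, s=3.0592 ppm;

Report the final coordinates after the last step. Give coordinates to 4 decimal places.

start: φ=-40.524278°, λ=-158.356581°, h=902.842 m
→ ECEF (a=6378206.400, f=1/294.978698214): X=-4513544.9970, Y=-1790996.6323, Z=-4122797.5703
→ Helmert 7p (PV): X=-4513571.0583, Y=-1790659.2223, Z=-4122811.9749
→ Helmert 7p (PV): X=-4514108.7134, Y=-1790473.4820, Z=-4122676.9249
→ Helmert 7p (PV): X=-4514591.3594, Y=-1790009.7624, Z=-4123123.2622
→ Helmert 7p (PV): X=-4514800.2991, Y=-1790532.0543, Z=-4122906.0982

X=-4514800.2991 m, Y=-1790532.0543 m, Z=-4122906.0982 m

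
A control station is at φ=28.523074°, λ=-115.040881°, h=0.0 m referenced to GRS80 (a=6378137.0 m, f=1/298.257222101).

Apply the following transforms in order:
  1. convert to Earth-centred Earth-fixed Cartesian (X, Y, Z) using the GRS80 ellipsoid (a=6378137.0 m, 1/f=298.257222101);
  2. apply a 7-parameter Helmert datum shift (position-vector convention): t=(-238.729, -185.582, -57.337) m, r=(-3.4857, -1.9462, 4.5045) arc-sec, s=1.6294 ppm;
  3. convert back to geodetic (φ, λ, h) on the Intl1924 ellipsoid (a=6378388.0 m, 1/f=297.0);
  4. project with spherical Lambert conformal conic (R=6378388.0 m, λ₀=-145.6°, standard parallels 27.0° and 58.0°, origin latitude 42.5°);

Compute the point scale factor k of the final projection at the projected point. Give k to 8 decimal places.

start: φ=28.523074°, λ=-115.040881°, h=0.000 m
→ ECEF (a=6378137.000, f=1/298.257222101): X=-2373784.1295, Y=-5081128.0273, Z=3027563.9175
→ Helmert 7p (PV): X=-2373944.3288, Y=-5081322.5649, Z=3027574.9827
→ geod (Bowring, a=6378388.000): φ=28.52280069°, λ=-115.04152256°, h=-10.4998 m
→ into lcc (λ₀=-145.6°): φ=28.52280069°, λ−λ₀=30.55847744°
scale k = 0.99346106

0.99346106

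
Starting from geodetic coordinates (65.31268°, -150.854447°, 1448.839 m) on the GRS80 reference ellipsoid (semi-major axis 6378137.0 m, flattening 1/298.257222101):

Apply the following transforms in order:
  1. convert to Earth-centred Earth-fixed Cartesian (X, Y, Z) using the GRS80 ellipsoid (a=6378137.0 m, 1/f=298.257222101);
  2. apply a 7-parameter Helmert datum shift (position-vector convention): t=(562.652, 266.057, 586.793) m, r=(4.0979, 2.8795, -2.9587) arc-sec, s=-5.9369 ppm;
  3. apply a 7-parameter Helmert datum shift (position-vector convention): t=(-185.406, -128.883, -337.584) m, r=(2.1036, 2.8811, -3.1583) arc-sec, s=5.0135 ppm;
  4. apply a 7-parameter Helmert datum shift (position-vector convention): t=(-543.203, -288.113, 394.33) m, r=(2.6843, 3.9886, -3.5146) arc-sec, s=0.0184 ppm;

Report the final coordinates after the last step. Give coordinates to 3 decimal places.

start: φ=65.312680°, λ=-150.854447°, h=1448.839 m
→ ECEF (a=6378137.000, f=1/298.257222101): X=-2333622.5908, Y=-1301308.8722, Z=5773673.3903
→ Helmert 7p (PV): X=-2332984.1492, Y=-1301116.3217, Z=5774232.6301
→ Helmert 7p (PV): X=-2333120.5195, Y=-1301274.8944, Z=5773943.3129
→ Helmert 7p (PV): X=-2333574.2859, Y=-1301598.4179, Z=5774365.9307

X=-2333574.286 m, Y=-1301598.418 m, Z=5774365.931 m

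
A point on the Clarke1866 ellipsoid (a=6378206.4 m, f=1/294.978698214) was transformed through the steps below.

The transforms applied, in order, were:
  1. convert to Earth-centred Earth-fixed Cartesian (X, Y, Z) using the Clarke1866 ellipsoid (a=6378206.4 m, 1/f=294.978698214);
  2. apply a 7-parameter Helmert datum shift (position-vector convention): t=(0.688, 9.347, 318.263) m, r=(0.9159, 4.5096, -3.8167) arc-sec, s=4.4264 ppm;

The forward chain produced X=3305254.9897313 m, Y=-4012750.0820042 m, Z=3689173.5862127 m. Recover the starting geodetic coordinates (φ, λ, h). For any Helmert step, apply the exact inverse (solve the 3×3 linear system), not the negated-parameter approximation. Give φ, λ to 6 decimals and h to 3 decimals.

start: X=3305254.9897, Y=-4012750.0820, Z=3689173.5862 m
→ Helmert⁻¹: X=3305233.2697, Y=-4012664.1270, Z=3688929.0756
→ geod (Bowring, a=6378206.400): φ=35.54298600°, λ=-50.52170100°, h=3558.4810 m

φ=35.542986°, λ=-50.521701°, h=3558.481 m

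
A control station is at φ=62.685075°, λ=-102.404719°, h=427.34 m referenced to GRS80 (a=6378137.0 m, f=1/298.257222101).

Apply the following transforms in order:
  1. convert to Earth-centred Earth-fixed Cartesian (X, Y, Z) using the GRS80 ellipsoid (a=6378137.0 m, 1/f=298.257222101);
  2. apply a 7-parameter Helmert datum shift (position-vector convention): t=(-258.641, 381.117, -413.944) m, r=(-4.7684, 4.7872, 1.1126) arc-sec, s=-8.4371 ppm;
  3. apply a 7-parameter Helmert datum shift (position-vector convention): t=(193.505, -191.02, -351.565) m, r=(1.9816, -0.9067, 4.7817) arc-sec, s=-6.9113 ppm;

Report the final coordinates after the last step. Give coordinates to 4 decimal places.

X=-630301.5067 m, Y=-2865960.8996 m, Z=5643534.7511 m

start: φ=62.685075°, λ=-102.404719°, h=427.340 m
→ ECEF (a=6378137.000, f=1/298.257222101): X=-630434.1305, Y=-2866253.2298, Z=5644336.2990
→ Helmert 7p (PV): X=-630540.9936, Y=-2865720.8467, Z=5643955.6259
→ Helmert 7p (PV): X=-630301.5067, Y=-2865960.8996, Z=5643534.7511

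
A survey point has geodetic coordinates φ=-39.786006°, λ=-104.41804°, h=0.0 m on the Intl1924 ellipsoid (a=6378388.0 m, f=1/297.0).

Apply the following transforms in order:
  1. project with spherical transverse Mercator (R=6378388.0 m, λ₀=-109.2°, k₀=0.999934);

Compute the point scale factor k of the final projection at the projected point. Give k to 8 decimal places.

1.00199206

start: φ=-39.786006°, λ=-104.418040°, h=0.000 m
→ into tm (λ₀=-109.2°): φ=-39.78600600°, λ−λ₀=4.78196000°
scale k = 1.00199206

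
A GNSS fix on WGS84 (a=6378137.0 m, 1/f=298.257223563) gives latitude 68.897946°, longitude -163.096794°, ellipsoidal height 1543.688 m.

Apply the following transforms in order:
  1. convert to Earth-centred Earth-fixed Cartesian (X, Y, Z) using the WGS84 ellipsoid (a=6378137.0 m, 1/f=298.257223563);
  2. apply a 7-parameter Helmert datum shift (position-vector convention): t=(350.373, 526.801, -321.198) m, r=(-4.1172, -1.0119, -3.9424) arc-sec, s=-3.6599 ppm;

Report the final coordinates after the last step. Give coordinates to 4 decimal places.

start: φ=68.897946°, λ=-163.096794°, h=1543.688 m
→ ECEF (a=6378137.000, f=1/298.257223563): X=-2204075.7686, Y=-669784.1354, Z=5929323.9780
→ Helmert 7p (PV): X=-2203759.2188, Y=-669094.4028, Z=5928983.6358

X=-2203759.2188 m, Y=-669094.4028 m, Z=5928983.6358 m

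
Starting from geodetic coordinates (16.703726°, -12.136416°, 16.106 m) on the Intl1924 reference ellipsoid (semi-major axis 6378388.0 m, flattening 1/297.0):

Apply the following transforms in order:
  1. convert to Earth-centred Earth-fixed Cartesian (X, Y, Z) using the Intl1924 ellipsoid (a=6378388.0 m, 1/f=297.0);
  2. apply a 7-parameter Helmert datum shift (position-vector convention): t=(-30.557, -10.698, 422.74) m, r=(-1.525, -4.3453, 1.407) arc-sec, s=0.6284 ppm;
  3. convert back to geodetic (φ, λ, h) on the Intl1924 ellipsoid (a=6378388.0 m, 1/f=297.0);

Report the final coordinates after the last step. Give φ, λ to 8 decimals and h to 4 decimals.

φ=16.70873259°, λ=-12.13613566°, h=115.4448 m

start: φ=16.703726°, λ=-12.136416°, h=16.106 m
→ ECEF (a=6378388.000, f=1/297.0): X=5974375.8384, Y=-1284767.4479, Z=1821480.0516
→ Helmert 7p (PV): X=5974319.4271, Y=-1284724.7331, Z=1822039.2949
→ geod (Bowring, a=6378388.000): φ=16.70873259°, λ=-12.13613566°, h=115.4448 m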